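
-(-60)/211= 60/211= 0.28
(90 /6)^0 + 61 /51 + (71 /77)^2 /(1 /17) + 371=117217204 /302379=387.65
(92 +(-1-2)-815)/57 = -242/19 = -12.74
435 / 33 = 145 / 11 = 13.18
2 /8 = 1 /4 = 0.25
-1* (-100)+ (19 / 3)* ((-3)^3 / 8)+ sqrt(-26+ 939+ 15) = 4* sqrt(58)+ 629 / 8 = 109.09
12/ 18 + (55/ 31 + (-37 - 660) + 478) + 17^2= 6737/ 93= 72.44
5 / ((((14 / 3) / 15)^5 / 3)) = 2767921875 / 537824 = 5146.52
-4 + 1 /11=-43 /11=-3.91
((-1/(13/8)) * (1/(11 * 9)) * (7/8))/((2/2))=-7/1287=-0.01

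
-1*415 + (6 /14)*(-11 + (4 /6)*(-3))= -2944 /7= -420.57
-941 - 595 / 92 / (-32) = -2769709 / 2944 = -940.80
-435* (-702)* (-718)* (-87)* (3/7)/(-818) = -28612863630/2863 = -9994014.54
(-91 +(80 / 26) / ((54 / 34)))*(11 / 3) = -343871 / 1053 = -326.56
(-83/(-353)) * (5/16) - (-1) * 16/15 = 96593/84720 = 1.14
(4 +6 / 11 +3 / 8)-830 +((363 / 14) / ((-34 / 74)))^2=2940431015 / 1246168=2359.58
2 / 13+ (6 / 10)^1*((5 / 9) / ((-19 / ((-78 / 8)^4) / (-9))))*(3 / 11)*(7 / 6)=631783409 / 1391104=454.16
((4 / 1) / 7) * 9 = 36 / 7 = 5.14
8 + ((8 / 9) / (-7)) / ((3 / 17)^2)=2224 / 567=3.92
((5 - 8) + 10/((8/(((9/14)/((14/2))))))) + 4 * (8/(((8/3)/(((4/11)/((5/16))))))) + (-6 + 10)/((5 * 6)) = 725177/64680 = 11.21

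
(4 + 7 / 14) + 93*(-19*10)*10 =-353391 / 2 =-176695.50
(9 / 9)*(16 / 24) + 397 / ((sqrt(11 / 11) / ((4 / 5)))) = 4774 / 15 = 318.27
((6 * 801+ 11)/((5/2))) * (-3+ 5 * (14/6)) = 250484/15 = 16698.93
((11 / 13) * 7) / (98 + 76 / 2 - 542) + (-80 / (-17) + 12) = 213949 / 12818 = 16.69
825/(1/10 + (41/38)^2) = 5956500/9127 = 652.62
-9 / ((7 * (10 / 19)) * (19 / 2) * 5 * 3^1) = -3 / 175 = -0.02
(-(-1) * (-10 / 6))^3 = -125 / 27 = -4.63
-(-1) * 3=3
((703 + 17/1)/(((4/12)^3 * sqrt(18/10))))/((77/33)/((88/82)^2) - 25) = -37635840 * sqrt(5)/133433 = -630.70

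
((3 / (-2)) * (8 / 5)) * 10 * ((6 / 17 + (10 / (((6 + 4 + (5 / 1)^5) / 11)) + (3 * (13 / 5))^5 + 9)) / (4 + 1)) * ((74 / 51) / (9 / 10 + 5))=-34092.98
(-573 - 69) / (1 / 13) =-8346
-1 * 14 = -14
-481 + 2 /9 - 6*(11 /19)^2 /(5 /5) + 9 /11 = -17225150 /35739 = -481.97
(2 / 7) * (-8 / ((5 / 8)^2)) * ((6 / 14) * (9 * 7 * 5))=-27648 / 35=-789.94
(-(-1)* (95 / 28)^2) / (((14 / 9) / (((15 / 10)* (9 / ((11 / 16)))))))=145.31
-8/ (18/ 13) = -52/ 9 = -5.78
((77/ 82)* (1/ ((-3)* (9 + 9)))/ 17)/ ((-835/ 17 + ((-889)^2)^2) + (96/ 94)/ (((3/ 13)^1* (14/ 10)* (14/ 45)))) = -177331/ 108282310834607902008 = -0.00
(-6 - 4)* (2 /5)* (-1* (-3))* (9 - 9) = 0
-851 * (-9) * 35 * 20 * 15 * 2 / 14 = 11488500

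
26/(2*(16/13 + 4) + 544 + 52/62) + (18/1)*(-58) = -116811053/111893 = -1043.95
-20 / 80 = -1 / 4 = -0.25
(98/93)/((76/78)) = 637/589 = 1.08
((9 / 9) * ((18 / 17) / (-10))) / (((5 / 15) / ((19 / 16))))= -513 / 1360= -0.38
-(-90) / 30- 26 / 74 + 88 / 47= 7862 / 1739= 4.52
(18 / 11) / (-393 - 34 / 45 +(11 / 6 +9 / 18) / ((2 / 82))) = -405 / 73777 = -0.01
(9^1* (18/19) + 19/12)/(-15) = -461/684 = -0.67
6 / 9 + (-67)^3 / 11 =-902267 / 33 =-27341.42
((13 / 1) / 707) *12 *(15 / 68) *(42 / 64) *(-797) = -1398735 / 54944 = -25.46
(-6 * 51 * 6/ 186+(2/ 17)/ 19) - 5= -148841/ 10013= -14.86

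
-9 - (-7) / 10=-83 / 10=-8.30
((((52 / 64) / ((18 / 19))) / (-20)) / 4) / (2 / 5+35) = -0.00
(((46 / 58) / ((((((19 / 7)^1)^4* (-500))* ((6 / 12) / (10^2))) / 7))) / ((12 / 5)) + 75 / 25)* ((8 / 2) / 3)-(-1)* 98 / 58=192753563 / 34013781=5.67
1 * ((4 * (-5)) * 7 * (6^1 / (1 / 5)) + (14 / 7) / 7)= -29398 / 7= -4199.71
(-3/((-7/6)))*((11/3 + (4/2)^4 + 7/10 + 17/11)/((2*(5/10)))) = 3099/55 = 56.35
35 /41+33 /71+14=44592 /2911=15.32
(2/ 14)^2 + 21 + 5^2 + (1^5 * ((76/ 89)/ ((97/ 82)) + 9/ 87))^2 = 46.70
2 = 2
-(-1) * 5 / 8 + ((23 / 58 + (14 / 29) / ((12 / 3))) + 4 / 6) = 1259 / 696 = 1.81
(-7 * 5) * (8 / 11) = -280 / 11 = -25.45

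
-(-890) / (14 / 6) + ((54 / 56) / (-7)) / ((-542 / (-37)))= 40518921 / 106232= 381.42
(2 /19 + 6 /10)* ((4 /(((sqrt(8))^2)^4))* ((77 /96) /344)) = 5159 /3212574720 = 0.00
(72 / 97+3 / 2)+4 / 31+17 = 116499 / 6014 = 19.37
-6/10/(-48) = 1/80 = 0.01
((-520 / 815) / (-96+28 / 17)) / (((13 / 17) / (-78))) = -45084 / 65363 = -0.69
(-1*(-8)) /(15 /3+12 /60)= 20 /13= 1.54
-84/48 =-7/4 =-1.75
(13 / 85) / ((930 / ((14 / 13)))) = 7 / 39525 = 0.00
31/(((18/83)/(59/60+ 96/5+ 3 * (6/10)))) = 3393787/1080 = 3142.40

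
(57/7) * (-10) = -570/7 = -81.43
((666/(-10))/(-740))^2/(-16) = -81/160000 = -0.00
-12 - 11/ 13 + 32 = 249/ 13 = 19.15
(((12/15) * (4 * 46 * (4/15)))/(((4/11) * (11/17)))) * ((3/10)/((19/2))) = 12512/2375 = 5.27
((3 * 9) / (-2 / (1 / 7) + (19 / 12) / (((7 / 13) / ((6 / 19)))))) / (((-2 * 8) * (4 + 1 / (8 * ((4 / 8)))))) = 63 / 2074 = 0.03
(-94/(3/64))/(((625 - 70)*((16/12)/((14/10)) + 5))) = -42112/69375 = -0.61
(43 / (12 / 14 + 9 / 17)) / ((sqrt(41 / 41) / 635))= 649859 / 33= 19692.70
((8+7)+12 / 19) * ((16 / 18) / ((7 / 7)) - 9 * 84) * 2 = -23607.16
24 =24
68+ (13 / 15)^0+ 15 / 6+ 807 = 1757 / 2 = 878.50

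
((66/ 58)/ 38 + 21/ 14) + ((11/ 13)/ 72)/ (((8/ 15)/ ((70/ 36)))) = 38934979/ 24755328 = 1.57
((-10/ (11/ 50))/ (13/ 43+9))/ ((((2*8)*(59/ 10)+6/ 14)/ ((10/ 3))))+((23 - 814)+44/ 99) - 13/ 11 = -520412591/ 657162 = -791.91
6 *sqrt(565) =142.62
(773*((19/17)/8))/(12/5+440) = 73435/300832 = 0.24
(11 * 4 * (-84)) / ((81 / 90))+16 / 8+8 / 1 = -12290 / 3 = -4096.67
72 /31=2.32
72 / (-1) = -72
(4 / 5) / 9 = 4 / 45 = 0.09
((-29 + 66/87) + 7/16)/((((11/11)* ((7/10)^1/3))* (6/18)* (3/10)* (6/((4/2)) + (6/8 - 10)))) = 5529/29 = 190.66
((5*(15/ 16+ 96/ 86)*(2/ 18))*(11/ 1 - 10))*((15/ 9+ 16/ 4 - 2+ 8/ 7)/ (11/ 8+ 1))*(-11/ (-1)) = 872135/ 34314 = 25.42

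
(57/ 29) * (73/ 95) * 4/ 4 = 219/ 145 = 1.51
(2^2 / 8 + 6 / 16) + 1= 1.88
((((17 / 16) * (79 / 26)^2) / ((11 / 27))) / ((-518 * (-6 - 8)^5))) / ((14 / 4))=2864619 / 116010512730112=0.00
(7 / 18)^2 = 49 / 324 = 0.15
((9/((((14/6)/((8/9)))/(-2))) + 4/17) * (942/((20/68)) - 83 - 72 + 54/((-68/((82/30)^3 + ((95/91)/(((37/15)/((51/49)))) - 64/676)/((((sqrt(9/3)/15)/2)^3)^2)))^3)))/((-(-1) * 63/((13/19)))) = 60827492232905626273858456723633902011421125847331063/6049781982155488784398500773953125000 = 10054493271381207.49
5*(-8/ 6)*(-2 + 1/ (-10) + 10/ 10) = 22/ 3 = 7.33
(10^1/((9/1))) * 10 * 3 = 100/3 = 33.33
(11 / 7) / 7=11 / 49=0.22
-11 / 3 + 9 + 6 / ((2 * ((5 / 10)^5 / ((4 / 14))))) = 688 / 21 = 32.76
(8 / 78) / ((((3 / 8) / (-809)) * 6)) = -12944 / 351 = -36.88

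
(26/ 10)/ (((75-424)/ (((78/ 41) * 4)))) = -0.06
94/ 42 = 47/ 21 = 2.24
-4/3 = -1.33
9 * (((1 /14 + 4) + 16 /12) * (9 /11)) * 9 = 55161 /154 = 358.19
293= 293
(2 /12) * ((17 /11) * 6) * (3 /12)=17 /44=0.39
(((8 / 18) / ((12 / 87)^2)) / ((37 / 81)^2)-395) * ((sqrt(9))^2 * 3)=-41848137 / 5476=-7642.10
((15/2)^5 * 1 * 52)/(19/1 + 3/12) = 9871875/154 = 64103.08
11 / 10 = 1.10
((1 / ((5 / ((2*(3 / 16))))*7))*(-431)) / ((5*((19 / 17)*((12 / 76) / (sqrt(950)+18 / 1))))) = -7327*sqrt(38) / 280 - 65943 / 700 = -255.51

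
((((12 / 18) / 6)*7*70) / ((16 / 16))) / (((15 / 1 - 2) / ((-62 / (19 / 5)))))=-151900 / 2223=-68.33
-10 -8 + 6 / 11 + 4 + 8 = -60 / 11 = -5.45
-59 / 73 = -0.81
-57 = -57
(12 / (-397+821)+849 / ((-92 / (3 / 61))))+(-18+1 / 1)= -5182985 / 297436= -17.43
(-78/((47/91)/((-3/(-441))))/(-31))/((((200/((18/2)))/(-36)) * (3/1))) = -4563/254975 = -0.02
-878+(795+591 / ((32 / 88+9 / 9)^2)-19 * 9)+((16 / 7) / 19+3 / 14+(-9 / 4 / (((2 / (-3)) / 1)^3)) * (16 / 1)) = 185.66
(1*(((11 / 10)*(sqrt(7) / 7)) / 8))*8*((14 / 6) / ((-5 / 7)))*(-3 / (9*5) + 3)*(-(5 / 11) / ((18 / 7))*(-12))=-2156*sqrt(7) / 675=-8.45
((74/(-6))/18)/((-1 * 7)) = 37/378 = 0.10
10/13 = 0.77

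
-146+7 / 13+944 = 10381 / 13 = 798.54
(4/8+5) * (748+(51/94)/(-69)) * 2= 17788749/2162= 8227.91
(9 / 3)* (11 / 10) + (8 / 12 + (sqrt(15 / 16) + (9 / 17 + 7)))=sqrt(15) / 4 + 5863 / 510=12.46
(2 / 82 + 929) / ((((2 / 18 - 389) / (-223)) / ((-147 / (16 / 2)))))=-9788.90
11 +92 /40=133 /10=13.30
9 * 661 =5949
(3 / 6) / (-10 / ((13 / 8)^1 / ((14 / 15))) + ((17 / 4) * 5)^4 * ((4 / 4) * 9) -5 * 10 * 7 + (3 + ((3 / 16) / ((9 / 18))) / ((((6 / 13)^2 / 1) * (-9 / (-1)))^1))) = 44928 / 164870095823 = 0.00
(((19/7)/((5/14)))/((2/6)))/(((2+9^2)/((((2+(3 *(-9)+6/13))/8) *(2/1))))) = -18183/10790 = -1.69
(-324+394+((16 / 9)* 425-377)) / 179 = 4037 / 1611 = 2.51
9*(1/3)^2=1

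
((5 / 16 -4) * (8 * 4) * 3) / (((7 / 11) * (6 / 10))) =-927.14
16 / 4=4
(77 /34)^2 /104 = 5929 /120224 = 0.05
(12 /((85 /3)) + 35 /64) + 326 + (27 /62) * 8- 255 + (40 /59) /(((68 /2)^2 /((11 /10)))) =12762891947 /169145920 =75.45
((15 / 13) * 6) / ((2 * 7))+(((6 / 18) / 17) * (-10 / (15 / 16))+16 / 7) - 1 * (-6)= 119335 / 13923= 8.57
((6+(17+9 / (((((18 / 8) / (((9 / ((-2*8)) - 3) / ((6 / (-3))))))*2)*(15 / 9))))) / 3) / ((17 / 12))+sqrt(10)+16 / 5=sqrt(10)+3099 / 340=12.28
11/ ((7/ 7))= 11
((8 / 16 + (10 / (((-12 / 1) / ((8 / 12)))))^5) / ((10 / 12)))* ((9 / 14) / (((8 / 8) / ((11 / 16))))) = 580789 / 2449440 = 0.24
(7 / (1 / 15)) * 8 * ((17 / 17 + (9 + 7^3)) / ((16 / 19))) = 704235 / 2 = 352117.50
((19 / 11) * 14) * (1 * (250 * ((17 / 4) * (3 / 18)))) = 282625 / 66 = 4282.20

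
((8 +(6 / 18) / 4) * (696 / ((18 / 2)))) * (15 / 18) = 14065 / 27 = 520.93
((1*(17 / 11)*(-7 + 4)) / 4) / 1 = -51 / 44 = -1.16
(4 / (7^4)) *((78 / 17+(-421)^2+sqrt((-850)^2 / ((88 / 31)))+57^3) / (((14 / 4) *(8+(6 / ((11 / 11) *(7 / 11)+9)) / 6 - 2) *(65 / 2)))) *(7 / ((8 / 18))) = 162180 *sqrt(682) / 222142921+479839104 / 35031815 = 13.72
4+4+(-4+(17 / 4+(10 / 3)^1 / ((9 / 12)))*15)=1613 / 12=134.42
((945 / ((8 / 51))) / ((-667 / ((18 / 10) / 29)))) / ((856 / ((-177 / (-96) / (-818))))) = 0.00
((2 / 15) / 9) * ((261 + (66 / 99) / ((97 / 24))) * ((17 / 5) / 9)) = 861322 / 589275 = 1.46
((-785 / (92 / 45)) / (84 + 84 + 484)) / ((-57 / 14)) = 82425 / 569848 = 0.14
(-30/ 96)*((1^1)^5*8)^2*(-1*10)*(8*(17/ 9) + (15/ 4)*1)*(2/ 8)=16975/ 18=943.06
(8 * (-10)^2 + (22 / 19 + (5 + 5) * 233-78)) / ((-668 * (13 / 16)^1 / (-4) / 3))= 2784480 / 41249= 67.50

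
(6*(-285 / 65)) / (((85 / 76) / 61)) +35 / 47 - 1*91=-79206474 / 51935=-1525.11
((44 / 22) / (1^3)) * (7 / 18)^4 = 2401 / 52488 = 0.05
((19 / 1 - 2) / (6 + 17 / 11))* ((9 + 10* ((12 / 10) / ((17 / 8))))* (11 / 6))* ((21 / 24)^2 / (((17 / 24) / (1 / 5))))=17787 / 1360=13.08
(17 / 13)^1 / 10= 17 / 130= 0.13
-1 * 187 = -187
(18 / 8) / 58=9 / 232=0.04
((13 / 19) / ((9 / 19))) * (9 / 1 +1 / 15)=1768 / 135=13.10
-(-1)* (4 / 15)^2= 16 / 225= 0.07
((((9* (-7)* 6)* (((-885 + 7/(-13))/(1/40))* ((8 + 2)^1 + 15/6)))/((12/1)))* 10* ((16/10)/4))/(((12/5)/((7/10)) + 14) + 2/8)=451270400/143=3155737.06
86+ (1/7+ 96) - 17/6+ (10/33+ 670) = 392521/462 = 849.61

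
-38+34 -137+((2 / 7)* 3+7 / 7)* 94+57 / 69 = 5538 / 161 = 34.40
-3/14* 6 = -9/7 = -1.29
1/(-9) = -1/9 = -0.11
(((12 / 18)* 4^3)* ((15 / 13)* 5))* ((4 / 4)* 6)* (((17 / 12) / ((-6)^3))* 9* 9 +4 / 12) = -3800 / 13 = -292.31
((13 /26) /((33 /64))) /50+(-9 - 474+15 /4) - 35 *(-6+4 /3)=-347487 /1100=-315.90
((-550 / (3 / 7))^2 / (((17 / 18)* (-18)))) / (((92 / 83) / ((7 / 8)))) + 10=-2152686605 / 28152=-76466.56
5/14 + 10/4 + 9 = 11.86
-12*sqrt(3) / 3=-4*sqrt(3)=-6.93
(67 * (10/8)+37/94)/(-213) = -5273/13348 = -0.40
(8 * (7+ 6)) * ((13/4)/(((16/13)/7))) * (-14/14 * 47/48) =-722813/384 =-1882.33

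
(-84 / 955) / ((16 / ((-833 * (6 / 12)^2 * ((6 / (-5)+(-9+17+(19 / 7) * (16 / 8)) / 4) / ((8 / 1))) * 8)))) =377349 / 152800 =2.47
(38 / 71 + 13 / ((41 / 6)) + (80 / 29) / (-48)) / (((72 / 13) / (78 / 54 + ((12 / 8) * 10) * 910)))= 5866.77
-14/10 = -7/5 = -1.40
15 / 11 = 1.36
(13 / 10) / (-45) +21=20.97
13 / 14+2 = 41 / 14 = 2.93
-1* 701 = -701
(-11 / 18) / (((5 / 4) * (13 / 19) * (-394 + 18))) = 209 / 109980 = 0.00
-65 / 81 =-0.80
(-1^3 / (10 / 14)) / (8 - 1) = -1 / 5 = -0.20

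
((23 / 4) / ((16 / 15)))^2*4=119025 / 1024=116.24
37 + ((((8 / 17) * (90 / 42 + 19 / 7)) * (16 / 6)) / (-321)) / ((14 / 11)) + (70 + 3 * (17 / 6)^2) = 24738901 / 188748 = 131.07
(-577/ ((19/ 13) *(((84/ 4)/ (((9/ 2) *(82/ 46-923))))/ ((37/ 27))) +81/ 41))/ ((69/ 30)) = -1205493060980/ 9467353449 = -127.33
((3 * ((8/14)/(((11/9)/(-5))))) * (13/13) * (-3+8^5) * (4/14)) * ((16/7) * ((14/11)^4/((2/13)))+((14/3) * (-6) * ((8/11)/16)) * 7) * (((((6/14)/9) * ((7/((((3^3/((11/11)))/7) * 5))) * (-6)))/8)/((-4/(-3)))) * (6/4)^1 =9274428135/322102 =28793.45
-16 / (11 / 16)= -23.27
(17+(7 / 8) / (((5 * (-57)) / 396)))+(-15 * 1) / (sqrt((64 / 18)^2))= 35159 / 3040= 11.57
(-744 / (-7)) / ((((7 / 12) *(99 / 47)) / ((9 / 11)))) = 419616 / 5929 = 70.77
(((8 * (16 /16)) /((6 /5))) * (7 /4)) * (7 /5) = 49 /3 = 16.33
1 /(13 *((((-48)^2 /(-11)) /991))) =-10901 /29952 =-0.36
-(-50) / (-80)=-5 / 8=-0.62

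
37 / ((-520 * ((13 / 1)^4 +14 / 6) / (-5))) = 111 / 8911760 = 0.00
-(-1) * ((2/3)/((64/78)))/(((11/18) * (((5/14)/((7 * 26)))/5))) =74529/22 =3387.68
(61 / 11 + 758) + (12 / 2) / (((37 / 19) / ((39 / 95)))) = 1556389 / 2035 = 764.81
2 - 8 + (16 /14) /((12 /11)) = -4.95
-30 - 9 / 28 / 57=-15963 / 532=-30.01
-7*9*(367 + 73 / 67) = -1553706 / 67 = -23189.64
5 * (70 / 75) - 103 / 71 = 685 / 213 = 3.22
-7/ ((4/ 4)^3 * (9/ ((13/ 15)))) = -91/ 135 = -0.67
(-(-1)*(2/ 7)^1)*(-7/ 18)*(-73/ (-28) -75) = 2027/ 252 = 8.04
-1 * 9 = -9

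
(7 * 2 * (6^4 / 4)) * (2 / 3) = 3024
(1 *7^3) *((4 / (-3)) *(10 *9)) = -41160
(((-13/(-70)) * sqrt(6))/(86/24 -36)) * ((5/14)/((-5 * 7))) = 39 * sqrt(6)/667135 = 0.00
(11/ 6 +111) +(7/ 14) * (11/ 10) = 6803/ 60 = 113.38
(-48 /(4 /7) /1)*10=-840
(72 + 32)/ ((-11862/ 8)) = -0.07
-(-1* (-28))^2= -784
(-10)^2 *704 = 70400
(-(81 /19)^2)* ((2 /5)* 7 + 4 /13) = -1325322 /23465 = -56.48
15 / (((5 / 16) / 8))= 384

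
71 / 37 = 1.92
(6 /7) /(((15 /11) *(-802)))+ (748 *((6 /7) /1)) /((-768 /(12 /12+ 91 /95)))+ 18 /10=702817 /4266640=0.16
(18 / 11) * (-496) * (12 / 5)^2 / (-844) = 321408 / 58025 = 5.54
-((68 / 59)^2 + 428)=-1494492 / 3481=-429.33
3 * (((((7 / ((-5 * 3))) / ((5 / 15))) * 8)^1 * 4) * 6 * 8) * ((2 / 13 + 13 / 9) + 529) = -44498944 / 13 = -3422995.69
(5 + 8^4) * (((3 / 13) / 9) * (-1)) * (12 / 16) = -4101 / 52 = -78.87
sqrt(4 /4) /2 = 1 /2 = 0.50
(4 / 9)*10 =40 / 9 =4.44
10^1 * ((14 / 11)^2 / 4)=490 / 121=4.05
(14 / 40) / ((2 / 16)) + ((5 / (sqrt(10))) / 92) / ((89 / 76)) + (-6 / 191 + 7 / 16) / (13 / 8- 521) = 19*sqrt(10) / 4094 + 4442947 / 1587210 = 2.81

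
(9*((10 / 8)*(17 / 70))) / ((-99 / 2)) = -0.06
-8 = -8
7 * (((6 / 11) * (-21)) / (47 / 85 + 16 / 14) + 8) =96754 / 11099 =8.72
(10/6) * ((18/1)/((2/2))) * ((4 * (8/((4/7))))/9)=560/3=186.67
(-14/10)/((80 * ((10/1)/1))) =-7/4000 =-0.00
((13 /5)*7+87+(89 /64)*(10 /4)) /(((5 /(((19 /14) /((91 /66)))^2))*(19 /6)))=4317363369 /649230400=6.65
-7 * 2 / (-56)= 1 / 4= 0.25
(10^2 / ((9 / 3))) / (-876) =-25 / 657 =-0.04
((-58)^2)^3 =38068692544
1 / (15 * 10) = 1 / 150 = 0.01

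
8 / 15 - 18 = -262 / 15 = -17.47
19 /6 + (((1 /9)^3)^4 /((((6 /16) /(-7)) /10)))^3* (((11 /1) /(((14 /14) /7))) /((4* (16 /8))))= 3852356322184598824424665283205513611 /1216533575426715418239367985237722614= 3.17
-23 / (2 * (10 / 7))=-161 / 20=-8.05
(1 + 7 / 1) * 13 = 104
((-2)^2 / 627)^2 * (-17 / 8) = -34 / 393129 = -0.00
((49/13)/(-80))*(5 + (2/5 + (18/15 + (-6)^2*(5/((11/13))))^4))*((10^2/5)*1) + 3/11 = -939099171270032139/475832500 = -1973591907.38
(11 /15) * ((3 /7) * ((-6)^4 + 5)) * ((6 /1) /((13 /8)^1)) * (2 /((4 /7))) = 343464 /65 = 5284.06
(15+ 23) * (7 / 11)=266 / 11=24.18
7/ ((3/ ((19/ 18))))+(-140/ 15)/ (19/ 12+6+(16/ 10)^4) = 10321591/ 5725458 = 1.80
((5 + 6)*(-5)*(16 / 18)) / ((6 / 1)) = -220 / 27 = -8.15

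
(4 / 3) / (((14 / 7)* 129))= 2 / 387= 0.01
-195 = -195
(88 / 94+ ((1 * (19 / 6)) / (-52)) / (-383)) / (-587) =-5258717 / 3296775144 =-0.00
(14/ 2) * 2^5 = 224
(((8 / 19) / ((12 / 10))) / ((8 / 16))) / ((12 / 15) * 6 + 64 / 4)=0.03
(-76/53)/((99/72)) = -608/583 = -1.04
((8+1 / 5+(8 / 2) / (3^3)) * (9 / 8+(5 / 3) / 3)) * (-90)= -136367 / 108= -1262.66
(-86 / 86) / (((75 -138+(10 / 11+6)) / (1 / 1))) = 11 / 617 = 0.02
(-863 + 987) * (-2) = -248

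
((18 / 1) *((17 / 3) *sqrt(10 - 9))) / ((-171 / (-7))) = 238 / 57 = 4.18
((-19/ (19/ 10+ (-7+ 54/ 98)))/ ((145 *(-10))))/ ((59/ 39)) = -12103/ 6356365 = -0.00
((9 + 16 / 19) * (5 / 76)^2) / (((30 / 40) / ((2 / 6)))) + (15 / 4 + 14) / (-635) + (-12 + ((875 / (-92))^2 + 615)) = 230073370217129 / 331781901840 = 693.45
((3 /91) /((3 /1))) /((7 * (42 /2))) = 1 /13377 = 0.00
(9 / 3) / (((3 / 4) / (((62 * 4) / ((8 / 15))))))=1860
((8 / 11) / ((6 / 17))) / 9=68 / 297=0.23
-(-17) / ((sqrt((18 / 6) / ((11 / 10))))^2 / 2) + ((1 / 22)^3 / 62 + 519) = 5262923087 / 9902640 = 531.47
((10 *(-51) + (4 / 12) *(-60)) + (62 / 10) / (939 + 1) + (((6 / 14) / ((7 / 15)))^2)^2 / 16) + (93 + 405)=-3462571211901 / 108378258800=-31.95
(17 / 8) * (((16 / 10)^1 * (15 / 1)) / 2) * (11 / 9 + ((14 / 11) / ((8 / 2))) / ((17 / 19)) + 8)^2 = 1039353121 / 444312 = 2339.24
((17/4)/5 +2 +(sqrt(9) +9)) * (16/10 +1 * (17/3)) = 10791/100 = 107.91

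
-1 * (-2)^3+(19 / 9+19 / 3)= 16.44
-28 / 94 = -14 / 47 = -0.30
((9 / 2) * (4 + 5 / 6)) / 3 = 7.25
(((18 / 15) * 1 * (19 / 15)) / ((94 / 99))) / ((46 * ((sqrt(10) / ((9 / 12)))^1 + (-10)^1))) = -16929 / 3999700-5643 * sqrt(10) / 9999250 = -0.01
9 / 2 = 4.50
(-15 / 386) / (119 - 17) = -5 / 13124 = -0.00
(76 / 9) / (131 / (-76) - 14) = -5776 / 10755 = -0.54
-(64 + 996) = -1060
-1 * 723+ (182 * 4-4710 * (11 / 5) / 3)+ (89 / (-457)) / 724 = -1141163821 / 330868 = -3449.00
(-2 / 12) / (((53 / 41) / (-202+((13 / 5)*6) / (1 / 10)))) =943 / 159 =5.93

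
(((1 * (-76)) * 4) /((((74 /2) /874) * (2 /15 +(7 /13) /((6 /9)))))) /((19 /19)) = -103621440 /13579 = -7631.01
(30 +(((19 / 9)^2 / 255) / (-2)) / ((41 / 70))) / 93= 5078603 / 15751503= 0.32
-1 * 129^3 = -2146689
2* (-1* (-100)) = 200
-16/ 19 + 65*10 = 12334/ 19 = 649.16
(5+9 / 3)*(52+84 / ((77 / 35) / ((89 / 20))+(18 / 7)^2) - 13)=787506 / 1937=406.56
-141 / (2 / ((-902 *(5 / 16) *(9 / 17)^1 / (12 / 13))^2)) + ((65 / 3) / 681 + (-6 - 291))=-2228331385844207 / 1209194496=-1842822.96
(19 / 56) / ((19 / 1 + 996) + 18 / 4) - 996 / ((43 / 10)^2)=-5686328069 / 105563108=-53.87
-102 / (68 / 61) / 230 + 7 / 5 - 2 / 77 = 34577 / 35420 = 0.98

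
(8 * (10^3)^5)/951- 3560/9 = 23999999998871480/2853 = 8412197686250.08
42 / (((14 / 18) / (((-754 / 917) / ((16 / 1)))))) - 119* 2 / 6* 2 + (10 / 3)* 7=-58.78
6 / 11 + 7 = 83 / 11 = 7.55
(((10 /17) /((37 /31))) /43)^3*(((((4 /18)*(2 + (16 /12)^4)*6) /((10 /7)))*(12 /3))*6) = 278939091200 /1602663410658663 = 0.00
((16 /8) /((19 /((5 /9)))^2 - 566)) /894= 25 /6745677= 0.00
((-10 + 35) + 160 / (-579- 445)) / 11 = 795 / 352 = 2.26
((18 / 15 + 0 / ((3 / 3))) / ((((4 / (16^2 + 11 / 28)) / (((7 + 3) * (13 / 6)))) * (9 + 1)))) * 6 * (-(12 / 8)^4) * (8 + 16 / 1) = -68035383 / 560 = -121491.76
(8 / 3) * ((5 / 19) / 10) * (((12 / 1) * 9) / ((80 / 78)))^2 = 369603 / 475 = 778.11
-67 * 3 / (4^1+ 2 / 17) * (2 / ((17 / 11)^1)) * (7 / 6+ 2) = -14003 / 70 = -200.04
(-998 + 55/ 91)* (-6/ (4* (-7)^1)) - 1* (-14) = -254453/ 1274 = -199.73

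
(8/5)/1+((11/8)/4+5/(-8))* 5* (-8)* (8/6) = 83/5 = 16.60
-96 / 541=-0.18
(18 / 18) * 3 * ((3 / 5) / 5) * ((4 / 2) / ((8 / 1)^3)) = 9 / 6400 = 0.00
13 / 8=1.62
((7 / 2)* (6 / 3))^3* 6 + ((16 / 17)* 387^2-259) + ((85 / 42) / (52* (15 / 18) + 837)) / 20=358926880041 / 2514232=142758.06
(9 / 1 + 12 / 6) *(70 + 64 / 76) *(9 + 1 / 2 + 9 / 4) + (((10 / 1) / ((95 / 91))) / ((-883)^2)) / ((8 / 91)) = 9156.34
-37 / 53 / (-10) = 37 / 530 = 0.07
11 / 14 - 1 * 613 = -612.21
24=24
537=537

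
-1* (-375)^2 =-140625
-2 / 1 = -2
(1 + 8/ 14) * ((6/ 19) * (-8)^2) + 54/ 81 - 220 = -74842/ 399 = -187.57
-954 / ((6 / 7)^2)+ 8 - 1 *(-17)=-2547 / 2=-1273.50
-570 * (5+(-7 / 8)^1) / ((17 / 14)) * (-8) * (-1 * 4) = -1053360 / 17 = -61962.35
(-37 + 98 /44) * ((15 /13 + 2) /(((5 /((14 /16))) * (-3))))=14637 /2288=6.40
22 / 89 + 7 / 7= 111 / 89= 1.25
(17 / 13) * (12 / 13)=204 / 169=1.21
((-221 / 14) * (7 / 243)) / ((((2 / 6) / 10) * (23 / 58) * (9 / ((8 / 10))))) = -51272 / 16767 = -3.06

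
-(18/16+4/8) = -13/8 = -1.62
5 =5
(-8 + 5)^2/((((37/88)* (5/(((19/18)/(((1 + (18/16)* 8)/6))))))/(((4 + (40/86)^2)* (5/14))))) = 9776184/2394455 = 4.08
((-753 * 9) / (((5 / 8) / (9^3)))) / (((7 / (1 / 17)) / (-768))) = 30354020352 / 595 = 51015160.26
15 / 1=15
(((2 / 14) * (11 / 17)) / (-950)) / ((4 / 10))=-11 / 45220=-0.00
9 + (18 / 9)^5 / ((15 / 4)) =17.53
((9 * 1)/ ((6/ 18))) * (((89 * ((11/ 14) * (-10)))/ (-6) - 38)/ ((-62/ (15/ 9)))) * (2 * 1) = -49485/ 434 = -114.02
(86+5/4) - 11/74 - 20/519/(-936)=782780563/8987004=87.10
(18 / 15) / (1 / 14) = 84 / 5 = 16.80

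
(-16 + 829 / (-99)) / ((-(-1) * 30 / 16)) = -13.00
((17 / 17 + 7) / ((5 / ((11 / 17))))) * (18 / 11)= 144 / 85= 1.69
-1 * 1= -1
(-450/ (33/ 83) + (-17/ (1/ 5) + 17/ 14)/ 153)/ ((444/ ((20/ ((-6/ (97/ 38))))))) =253729205/ 11692296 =21.70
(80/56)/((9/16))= 160/63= 2.54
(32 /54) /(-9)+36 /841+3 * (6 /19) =3589082 /3882897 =0.92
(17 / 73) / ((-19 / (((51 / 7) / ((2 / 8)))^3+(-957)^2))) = -288665253 / 25039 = -11528.63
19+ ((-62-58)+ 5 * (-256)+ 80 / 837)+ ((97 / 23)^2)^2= -1064.55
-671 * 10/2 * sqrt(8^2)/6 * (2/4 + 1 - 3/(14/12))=33550/7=4792.86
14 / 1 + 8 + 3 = 25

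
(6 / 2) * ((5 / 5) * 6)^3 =648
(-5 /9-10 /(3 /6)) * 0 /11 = 0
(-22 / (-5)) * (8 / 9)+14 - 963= -42529 / 45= -945.09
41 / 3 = 13.67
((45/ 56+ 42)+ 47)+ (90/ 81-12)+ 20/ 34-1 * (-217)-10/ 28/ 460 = 29214949/ 98532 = 296.50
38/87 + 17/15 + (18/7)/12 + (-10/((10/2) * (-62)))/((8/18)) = 701159/377580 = 1.86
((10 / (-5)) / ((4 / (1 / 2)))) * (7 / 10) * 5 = -7 / 8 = -0.88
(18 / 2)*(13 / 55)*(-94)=-10998 / 55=-199.96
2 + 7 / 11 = 29 / 11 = 2.64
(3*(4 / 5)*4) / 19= 0.51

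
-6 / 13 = -0.46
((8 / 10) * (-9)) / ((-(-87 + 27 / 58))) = -696 / 8365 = -0.08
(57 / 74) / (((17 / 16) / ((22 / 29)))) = 10032 / 18241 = 0.55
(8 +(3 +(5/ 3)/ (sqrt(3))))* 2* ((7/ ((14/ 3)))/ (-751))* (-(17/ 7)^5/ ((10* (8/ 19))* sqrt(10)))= 26977283* sqrt(30)/ 6058587360 +890250339* sqrt(10)/ 10097645600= 0.30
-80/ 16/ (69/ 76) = -380/ 69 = -5.51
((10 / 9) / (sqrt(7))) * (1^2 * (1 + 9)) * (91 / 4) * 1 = 325 * sqrt(7) / 9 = 95.54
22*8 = 176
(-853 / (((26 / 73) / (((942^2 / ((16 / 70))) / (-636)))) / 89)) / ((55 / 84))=60242056935669 / 30316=1987137384.08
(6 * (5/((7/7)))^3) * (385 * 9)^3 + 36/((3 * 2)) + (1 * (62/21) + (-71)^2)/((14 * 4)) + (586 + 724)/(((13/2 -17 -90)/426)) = 2458403154989800553/78792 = 31201177213293.23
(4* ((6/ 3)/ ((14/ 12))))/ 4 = 12/ 7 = 1.71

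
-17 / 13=-1.31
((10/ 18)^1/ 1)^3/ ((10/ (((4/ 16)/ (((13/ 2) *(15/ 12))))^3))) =4/ 8008065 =0.00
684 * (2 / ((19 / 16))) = 1152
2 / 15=0.13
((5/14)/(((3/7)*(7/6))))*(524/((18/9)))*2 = 2620/7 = 374.29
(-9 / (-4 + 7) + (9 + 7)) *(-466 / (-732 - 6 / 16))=48464 / 5859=8.27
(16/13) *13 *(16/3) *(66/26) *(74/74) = 2816/13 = 216.62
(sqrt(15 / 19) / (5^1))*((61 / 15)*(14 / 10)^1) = 427*sqrt(285) / 7125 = 1.01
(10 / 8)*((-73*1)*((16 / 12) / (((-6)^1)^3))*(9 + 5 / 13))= 5.29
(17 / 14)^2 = 289 / 196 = 1.47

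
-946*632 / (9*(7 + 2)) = -597872 / 81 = -7381.14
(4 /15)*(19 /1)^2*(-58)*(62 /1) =-5192624 /15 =-346174.93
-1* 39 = -39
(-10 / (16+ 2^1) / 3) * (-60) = 100 / 9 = 11.11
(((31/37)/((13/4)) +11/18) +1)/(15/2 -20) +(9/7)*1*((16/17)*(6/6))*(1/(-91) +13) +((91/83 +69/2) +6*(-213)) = -18359758271293/14965136550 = -1226.84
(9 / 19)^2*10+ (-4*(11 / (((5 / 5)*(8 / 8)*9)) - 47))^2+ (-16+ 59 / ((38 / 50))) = 982309123 / 29241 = 33593.55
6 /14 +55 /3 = 394 /21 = 18.76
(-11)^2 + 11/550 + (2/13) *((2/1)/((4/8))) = 79063/650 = 121.64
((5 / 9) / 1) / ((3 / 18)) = 10 / 3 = 3.33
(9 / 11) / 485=9 / 5335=0.00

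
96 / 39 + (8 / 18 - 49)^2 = 2485189 / 1053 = 2360.10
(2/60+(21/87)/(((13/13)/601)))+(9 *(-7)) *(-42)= 2428259/870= 2791.10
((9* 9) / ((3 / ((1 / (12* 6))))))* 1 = 3 / 8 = 0.38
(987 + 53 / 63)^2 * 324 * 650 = 205509876848.98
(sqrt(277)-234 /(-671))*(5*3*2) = 7020 /671 + 30*sqrt(277) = 509.76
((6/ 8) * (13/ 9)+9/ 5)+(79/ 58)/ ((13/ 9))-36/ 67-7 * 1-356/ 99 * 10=-1984038839/ 50012820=-39.67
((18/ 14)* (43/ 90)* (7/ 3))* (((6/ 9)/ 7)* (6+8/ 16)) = 559/ 630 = 0.89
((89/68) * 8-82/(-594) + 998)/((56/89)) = 64747055/40392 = 1602.97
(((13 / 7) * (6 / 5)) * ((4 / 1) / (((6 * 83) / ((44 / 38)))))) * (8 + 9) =19448 / 55195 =0.35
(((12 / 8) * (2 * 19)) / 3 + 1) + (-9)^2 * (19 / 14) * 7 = 1579 / 2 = 789.50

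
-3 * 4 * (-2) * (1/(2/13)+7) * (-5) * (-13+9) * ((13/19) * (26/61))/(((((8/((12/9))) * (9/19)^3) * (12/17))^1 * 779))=1091740/202581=5.39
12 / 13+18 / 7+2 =500 / 91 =5.49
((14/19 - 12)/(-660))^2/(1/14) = 0.00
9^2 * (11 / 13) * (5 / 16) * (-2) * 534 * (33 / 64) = -39253005 / 3328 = -11794.77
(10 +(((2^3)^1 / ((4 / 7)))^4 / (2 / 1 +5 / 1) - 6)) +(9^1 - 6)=5495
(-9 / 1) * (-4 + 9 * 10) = -774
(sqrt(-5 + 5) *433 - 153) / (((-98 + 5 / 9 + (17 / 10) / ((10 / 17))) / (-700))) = -13770000 / 12157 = -1132.68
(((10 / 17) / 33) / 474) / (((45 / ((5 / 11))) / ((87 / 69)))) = 145 / 302743089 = 0.00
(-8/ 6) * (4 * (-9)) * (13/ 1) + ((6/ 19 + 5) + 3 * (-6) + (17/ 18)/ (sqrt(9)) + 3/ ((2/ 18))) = 638.63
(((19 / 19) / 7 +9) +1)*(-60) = -4260 / 7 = -608.57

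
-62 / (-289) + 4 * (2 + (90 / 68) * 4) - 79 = -14337 / 289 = -49.61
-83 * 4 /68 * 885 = -73455 /17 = -4320.88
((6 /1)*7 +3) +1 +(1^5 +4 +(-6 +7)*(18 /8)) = 53.25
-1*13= -13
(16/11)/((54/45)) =40/33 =1.21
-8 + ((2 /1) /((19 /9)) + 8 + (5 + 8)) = 265 /19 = 13.95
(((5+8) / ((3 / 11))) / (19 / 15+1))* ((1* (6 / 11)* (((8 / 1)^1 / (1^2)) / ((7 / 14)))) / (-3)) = -1040 / 17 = -61.18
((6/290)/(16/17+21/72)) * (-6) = -7344/72935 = -0.10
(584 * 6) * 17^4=292657584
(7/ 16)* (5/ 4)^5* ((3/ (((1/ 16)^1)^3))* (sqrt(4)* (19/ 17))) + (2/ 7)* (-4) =8727853/ 238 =36671.65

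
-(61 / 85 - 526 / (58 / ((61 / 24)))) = 1321199 / 59160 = 22.33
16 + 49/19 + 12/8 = 763/38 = 20.08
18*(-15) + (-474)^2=224406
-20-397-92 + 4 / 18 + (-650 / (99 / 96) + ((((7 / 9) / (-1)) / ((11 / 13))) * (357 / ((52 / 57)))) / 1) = -1498.79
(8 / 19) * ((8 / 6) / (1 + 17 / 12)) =128 / 551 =0.23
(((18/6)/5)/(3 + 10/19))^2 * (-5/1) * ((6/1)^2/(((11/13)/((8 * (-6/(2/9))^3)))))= 239429050848/246895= 969760.63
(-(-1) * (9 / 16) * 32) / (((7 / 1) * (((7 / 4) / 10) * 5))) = 144 / 49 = 2.94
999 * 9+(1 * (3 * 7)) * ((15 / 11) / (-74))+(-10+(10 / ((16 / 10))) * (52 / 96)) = 351022787 / 39072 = 8984.00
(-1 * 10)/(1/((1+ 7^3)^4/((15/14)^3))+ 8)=-384253540106240/307402832088367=-1.25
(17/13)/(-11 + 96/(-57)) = -0.10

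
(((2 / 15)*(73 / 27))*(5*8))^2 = 1364224 / 6561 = 207.93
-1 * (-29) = 29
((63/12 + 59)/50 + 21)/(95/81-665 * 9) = -361017/96938000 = -0.00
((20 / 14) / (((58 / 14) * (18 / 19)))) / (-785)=-19 / 40977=-0.00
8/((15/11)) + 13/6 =241/30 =8.03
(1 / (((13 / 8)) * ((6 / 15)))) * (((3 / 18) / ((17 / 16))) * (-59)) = -9440 / 663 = -14.24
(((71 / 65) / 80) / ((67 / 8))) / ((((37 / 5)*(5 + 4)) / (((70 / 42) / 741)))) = 71 / 1289531178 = 0.00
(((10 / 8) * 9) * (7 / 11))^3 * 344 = 1344002625 / 10648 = 126221.13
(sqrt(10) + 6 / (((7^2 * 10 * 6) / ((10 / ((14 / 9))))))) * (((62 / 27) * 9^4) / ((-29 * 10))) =-164.97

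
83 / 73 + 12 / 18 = 395 / 219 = 1.80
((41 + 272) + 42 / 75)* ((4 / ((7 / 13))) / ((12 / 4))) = 135876 / 175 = 776.43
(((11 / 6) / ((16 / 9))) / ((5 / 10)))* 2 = 33 / 8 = 4.12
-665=-665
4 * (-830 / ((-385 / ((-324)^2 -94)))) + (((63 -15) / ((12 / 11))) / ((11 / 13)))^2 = 69849856 / 77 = 907140.99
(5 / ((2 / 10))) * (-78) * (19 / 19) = -1950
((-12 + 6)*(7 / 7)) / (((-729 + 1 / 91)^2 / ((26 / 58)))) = -322959 / 63810588538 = -0.00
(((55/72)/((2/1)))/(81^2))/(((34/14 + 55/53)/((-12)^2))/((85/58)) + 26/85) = 1734425/9602758332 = 0.00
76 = 76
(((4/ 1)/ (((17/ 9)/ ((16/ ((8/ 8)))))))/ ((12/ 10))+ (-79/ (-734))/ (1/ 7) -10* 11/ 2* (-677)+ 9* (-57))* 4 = 917157674/ 6239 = 147003.95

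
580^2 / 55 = 67280 / 11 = 6116.36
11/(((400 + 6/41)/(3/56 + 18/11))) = 42681/918736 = 0.05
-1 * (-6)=6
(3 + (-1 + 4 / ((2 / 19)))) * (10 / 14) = 200 / 7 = 28.57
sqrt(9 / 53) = 3*sqrt(53) / 53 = 0.41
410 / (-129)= -3.18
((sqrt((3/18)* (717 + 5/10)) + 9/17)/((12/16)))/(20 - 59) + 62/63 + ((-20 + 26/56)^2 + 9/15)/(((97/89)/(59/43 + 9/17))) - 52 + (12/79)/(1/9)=158574305806541/256914213192 - 2* sqrt(4305)/351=616.85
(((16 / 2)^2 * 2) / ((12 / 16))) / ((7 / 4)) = 2048 / 21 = 97.52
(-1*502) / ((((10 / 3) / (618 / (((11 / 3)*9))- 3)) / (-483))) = 62919927 / 55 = 1143998.67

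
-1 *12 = -12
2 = 2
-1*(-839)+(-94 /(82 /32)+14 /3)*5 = 83507 /123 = 678.92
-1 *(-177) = 177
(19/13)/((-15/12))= -76/65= -1.17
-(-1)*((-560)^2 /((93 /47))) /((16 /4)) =3684800 /93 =39621.51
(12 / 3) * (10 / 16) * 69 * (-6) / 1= -1035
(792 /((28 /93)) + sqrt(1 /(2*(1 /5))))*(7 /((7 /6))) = 3*sqrt(10) + 110484 /7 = 15792.92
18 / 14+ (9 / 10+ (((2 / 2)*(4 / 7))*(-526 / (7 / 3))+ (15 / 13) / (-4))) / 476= 6163551 / 6064240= 1.02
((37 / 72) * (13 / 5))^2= 231361 / 129600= 1.79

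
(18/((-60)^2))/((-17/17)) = -1/200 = -0.00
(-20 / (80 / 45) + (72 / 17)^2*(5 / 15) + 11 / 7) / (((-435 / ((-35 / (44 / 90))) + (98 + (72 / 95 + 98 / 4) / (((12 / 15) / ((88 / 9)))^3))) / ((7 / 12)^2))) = -0.00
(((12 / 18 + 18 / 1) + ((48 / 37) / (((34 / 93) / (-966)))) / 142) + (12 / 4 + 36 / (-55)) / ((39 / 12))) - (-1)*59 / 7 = 2465758349 / 670554885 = 3.68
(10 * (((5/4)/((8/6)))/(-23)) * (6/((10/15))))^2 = 455625/33856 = 13.46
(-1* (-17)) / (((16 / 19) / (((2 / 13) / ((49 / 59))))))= 3.74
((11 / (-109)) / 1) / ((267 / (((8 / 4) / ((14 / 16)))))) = -176 / 203721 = -0.00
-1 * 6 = -6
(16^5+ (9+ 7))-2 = 1048590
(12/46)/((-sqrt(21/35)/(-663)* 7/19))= 25194* sqrt(15)/161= 606.06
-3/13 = -0.23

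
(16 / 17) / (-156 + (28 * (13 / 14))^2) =2 / 1105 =0.00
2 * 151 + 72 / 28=2132 / 7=304.57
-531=-531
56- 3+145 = 198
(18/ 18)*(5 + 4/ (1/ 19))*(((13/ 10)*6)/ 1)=3159/ 5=631.80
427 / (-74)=-427 / 74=-5.77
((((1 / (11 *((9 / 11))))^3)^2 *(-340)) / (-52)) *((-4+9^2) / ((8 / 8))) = 6545 / 6908733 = 0.00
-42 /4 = -21 /2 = -10.50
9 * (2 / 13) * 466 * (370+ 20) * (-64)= -16104960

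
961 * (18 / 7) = 17298 / 7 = 2471.14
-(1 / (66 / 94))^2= -2209 / 1089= -2.03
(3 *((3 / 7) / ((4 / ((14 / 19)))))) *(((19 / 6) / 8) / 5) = 3 / 160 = 0.02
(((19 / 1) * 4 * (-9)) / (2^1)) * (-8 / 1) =2736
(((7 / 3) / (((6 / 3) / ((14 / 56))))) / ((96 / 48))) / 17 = 7 / 816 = 0.01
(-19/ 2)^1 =-19/ 2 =-9.50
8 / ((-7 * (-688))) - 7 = -4213 / 602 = -7.00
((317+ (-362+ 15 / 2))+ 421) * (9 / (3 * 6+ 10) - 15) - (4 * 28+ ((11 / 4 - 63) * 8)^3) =6270567899 / 56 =111974426.77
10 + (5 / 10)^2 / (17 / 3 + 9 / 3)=1043 / 104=10.03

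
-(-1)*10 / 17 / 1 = 10 / 17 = 0.59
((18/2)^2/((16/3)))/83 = 243/1328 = 0.18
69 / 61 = 1.13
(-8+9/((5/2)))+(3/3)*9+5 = 9.60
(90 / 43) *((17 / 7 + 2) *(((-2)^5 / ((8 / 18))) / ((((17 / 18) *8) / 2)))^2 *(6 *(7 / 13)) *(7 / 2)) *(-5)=-30752719200 / 161551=-190359.20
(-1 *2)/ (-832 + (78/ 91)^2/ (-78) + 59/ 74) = 94276/ 39181677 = 0.00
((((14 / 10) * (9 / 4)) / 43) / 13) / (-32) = -63 / 357760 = -0.00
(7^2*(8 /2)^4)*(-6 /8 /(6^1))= -1568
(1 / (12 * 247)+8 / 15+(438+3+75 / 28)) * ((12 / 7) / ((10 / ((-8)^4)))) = 94377119744 / 302575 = 311913.14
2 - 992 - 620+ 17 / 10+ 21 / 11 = -176703 / 110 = -1606.39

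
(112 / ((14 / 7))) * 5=280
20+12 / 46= 466 / 23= 20.26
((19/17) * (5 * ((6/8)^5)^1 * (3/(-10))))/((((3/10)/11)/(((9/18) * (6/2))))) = -761805/34816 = -21.88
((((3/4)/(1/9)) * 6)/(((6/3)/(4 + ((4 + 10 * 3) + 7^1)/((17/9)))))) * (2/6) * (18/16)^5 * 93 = 64794881043/2228224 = 29079.16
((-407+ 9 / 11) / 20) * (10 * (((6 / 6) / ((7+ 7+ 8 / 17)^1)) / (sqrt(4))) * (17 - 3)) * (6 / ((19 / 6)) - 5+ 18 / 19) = 132923 / 627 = 212.00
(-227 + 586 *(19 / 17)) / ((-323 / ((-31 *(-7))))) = -1578675 / 5491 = -287.50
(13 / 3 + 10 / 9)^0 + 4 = 5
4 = 4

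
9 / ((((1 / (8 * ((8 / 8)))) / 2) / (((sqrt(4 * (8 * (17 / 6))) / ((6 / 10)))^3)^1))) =2176000 * sqrt(51) / 27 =575546.23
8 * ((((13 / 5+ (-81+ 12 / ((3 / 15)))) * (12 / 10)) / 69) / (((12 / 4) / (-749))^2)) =-35904064 / 225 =-159573.62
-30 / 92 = -15 / 46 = -0.33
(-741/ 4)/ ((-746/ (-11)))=-8151/ 2984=-2.73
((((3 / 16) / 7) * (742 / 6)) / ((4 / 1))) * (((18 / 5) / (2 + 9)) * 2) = 477 / 880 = 0.54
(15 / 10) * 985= 2955 / 2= 1477.50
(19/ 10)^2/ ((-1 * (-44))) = 361/ 4400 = 0.08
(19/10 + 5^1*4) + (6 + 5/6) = 431/15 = 28.73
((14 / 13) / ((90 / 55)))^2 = 5929 / 13689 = 0.43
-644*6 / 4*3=-2898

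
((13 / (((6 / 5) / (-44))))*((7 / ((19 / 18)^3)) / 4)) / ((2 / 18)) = -43783740 / 6859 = -6383.40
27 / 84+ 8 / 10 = 157 / 140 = 1.12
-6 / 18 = -0.33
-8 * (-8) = 64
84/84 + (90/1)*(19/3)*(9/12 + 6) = 7697/2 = 3848.50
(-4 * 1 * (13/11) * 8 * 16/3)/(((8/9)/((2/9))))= -1664/33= -50.42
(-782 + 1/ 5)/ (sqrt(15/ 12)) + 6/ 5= 6/ 5-7818 * sqrt(5)/ 25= -698.06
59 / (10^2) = 59 / 100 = 0.59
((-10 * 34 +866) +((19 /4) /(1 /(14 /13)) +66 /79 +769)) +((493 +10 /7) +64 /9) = 233245877 /129402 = 1802.49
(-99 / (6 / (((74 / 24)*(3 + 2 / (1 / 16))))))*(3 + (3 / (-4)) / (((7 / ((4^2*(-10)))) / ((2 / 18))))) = -209605 / 24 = -8733.54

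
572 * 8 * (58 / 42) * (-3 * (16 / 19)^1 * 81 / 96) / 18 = -748.33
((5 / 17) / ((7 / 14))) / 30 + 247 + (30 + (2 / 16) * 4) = 28307 / 102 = 277.52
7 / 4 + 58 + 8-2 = 263 / 4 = 65.75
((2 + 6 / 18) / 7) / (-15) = -1 / 45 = -0.02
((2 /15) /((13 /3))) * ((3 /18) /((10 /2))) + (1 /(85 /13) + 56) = 930752 /16575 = 56.15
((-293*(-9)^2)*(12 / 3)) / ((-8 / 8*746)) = 47466 / 373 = 127.25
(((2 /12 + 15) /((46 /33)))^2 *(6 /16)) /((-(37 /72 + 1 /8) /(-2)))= 27054027 /194672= 138.97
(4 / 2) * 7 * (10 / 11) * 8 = 1120 / 11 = 101.82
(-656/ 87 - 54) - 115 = -15359/ 87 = -176.54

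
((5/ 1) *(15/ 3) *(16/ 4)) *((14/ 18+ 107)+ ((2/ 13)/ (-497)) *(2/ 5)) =626716280/ 58149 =10777.77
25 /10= 5 /2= 2.50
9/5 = 1.80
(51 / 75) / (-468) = -17 / 11700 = -0.00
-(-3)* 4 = 12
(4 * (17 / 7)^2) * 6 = 6936 / 49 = 141.55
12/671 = 0.02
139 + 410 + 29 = 578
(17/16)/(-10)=-17/160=-0.11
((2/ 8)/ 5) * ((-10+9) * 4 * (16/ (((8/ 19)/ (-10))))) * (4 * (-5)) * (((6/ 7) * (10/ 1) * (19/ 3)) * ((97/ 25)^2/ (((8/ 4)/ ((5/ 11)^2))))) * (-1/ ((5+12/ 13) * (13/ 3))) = 326078304/ 65219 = 4999.74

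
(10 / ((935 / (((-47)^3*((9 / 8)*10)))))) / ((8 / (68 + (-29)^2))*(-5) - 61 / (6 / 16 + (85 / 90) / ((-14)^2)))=1422704738025 / 18295862332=77.76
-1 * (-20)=20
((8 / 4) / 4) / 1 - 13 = -12.50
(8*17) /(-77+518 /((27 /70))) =0.11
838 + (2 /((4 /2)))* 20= 858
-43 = -43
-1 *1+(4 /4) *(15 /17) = -2 /17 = -0.12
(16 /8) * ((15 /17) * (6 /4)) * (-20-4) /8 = -135 /17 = -7.94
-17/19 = -0.89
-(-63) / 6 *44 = 462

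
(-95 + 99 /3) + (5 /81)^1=-5017 /81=-61.94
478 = 478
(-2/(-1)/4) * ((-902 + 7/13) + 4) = -11667/26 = -448.73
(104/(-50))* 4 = -208/25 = -8.32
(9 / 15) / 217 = 3 / 1085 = 0.00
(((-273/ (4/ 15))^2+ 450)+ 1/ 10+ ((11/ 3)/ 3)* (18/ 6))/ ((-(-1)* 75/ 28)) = 1761509953/ 4500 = 391446.66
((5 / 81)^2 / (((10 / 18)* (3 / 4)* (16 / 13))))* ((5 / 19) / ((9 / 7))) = 2275 / 1495908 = 0.00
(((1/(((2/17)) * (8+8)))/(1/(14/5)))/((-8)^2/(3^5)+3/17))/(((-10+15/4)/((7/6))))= -1147041/1817000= -0.63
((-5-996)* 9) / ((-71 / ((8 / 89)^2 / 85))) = 576576 / 47803235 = 0.01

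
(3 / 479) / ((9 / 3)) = 1 / 479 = 0.00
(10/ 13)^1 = 10/ 13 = 0.77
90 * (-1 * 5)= -450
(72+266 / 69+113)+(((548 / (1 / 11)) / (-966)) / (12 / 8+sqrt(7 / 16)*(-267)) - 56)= 132.89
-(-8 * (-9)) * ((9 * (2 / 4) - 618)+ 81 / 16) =87615 / 2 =43807.50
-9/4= -2.25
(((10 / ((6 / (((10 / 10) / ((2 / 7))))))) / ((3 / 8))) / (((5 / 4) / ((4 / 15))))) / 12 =112 / 405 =0.28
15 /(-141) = -5 /47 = -0.11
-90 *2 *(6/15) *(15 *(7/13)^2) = -52920/169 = -313.14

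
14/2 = 7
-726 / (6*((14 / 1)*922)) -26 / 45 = -341053 / 580860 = -0.59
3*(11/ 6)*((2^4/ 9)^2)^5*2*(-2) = -24189255811072/ 3486784401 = -6937.41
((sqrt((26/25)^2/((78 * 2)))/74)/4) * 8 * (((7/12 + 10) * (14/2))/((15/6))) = 889 * sqrt(39)/83250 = 0.07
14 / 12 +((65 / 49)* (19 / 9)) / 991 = 1.17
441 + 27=468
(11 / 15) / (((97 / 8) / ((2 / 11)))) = 16 / 1455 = 0.01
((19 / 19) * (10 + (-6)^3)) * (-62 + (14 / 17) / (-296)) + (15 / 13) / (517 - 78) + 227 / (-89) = 8159626402199 / 638967134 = 12770.03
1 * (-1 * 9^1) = -9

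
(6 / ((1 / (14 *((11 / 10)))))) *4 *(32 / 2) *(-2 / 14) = -4224 / 5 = -844.80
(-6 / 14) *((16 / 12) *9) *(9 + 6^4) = -46980 / 7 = -6711.43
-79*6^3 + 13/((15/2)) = -255934/15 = -17062.27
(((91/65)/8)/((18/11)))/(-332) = -77/239040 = -0.00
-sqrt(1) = -1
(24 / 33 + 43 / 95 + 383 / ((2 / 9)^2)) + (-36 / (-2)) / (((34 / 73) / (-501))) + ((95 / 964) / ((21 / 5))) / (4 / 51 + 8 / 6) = -100167430221569 / 8631231840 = -11605.23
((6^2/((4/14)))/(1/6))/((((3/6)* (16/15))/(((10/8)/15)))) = 945/8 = 118.12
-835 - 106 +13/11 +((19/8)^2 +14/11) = -932.90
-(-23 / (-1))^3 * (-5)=60835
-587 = -587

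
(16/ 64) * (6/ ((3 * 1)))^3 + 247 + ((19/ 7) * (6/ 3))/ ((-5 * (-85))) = 740813/ 2975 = 249.01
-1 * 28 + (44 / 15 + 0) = -376 / 15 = -25.07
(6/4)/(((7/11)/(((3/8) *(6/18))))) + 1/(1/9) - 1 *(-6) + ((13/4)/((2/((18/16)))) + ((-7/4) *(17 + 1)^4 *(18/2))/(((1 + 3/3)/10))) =-3703545609/448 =-8266842.88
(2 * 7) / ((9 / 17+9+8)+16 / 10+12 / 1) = 85 / 189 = 0.45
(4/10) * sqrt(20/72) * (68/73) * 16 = 1088 * sqrt(10)/1095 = 3.14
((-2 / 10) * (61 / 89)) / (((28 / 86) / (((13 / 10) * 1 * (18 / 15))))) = -102297 / 155750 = -0.66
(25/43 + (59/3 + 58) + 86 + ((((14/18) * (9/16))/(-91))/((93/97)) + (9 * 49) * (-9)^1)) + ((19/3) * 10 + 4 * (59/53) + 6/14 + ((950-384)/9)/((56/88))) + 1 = -3366816048931/925784496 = -3636.72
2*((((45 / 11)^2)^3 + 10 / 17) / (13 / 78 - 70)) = -1694180774820 / 12618829003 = -134.26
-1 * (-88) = 88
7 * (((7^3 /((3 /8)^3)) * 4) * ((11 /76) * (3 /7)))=1931776 /171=11296.94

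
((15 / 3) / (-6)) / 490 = -0.00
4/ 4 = 1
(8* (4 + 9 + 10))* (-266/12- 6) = -15548/3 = -5182.67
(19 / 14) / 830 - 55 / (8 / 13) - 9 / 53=-110292121 / 1231720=-89.54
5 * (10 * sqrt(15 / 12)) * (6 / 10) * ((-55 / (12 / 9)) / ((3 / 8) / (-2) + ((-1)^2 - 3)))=1980 * sqrt(5) / 7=632.49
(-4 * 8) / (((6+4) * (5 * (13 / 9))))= -0.44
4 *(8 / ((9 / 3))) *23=736 / 3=245.33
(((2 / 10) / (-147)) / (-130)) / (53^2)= 1 / 268399950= 0.00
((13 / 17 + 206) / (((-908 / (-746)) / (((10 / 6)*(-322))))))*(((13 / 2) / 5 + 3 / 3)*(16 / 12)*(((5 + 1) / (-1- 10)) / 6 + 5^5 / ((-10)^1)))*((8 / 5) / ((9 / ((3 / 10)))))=26710184293156 / 5730615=4660962.97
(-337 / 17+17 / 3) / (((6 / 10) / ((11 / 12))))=-19855 / 918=-21.63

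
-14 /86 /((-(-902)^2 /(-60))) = -105 /8746243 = -0.00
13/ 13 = 1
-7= -7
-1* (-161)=161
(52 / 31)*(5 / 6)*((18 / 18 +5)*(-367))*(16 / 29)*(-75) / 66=19084000 / 9889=1929.82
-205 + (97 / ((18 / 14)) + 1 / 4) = -4655 / 36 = -129.31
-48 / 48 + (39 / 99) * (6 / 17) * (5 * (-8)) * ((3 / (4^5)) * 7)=-13333 / 11968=-1.11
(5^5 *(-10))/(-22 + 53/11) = 343750/189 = 1818.78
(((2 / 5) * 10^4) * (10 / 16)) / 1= 2500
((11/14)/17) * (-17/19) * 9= -99/266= -0.37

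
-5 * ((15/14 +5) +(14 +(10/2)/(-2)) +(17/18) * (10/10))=-11665/126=-92.58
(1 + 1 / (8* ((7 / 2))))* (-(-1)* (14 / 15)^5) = 557032 / 759375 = 0.73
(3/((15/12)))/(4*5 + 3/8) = 96/815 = 0.12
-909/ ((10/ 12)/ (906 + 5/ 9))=-4944354/ 5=-988870.80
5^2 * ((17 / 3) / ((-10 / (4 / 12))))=-85 / 18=-4.72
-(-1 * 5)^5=3125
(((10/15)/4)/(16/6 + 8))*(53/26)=53/1664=0.03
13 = 13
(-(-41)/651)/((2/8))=164/651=0.25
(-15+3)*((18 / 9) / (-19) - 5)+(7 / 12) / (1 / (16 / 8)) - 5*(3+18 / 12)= 2276 / 57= 39.93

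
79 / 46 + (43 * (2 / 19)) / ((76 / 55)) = 4.99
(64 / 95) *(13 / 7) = 832 / 665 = 1.25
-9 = -9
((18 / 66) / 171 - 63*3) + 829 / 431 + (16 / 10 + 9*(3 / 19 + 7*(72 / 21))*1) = 43165066 / 1351185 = 31.95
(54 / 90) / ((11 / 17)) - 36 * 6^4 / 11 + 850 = -186479 / 55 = -3390.53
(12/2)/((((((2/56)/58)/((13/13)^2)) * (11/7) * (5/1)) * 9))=22736/165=137.79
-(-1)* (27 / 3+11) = 20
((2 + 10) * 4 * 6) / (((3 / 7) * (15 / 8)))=1792 / 5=358.40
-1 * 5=-5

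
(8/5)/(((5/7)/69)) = 3864/25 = 154.56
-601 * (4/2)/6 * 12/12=-601/3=-200.33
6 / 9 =2 / 3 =0.67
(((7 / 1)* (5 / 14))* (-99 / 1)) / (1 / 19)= -9405 / 2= -4702.50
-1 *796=-796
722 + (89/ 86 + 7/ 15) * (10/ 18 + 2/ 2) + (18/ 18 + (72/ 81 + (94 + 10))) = 4819454/ 5805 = 830.22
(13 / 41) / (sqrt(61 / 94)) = 0.39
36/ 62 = 18/ 31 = 0.58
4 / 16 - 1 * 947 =-3787 / 4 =-946.75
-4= -4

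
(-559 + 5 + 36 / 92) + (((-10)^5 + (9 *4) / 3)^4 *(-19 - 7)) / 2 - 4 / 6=-89656951749460012238437 / 69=-1299376112311014670122.28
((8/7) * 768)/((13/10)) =61440/91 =675.16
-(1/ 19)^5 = -1/ 2476099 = -0.00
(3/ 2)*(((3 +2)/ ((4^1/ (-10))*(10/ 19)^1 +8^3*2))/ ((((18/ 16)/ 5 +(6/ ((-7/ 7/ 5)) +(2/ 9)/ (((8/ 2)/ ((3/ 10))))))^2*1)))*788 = 0.01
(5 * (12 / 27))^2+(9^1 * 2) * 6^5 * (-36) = -408146288 / 81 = -5038843.06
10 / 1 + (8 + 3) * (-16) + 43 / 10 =-1617 / 10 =-161.70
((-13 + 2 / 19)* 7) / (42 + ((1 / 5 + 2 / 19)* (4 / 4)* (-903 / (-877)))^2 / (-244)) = -21839802519500 / 10162095859833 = -2.15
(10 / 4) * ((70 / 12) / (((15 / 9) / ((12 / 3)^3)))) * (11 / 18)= 342.22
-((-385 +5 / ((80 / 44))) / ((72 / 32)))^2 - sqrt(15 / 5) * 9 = -2337841 / 81 - 9 * sqrt(3) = -28877.82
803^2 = 644809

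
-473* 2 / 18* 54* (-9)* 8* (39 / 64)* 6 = 1494207 / 2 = 747103.50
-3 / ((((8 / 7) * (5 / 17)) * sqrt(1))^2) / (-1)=42483 / 1600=26.55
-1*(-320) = 320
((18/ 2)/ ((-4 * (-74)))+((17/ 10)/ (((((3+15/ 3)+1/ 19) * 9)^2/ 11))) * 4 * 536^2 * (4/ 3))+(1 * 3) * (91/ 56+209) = 753618355127/ 123806070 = 6087.09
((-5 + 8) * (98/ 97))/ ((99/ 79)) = 7742/ 3201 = 2.42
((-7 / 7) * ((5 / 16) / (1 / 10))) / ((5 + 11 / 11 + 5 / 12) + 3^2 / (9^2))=-45 / 94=-0.48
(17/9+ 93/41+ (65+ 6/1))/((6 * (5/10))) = 27733/1107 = 25.05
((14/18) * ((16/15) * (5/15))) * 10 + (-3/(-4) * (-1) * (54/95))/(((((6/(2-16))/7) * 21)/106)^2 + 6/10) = 1741733210/847525761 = 2.06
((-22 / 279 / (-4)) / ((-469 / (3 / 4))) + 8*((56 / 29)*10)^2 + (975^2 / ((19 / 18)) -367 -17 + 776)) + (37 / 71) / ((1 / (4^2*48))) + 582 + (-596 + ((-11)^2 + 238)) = 358149450014233193 / 395871032424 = 904712.45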